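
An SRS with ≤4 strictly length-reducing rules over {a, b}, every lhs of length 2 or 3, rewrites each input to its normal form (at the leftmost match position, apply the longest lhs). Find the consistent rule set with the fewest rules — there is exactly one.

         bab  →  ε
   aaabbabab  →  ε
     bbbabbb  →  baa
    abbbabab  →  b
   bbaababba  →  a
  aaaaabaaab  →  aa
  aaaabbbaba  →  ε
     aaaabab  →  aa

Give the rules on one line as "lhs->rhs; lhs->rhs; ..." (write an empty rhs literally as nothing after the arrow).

aaa->; ab->a; bab->; bbb->ba

  | bab => ε
  | aaabbabab => bbabab => bab => ε
  | bbbabbb => baabbb => baabb => baab => baa
  | abbbabab => abbabab => ababab => aabab => aaab => b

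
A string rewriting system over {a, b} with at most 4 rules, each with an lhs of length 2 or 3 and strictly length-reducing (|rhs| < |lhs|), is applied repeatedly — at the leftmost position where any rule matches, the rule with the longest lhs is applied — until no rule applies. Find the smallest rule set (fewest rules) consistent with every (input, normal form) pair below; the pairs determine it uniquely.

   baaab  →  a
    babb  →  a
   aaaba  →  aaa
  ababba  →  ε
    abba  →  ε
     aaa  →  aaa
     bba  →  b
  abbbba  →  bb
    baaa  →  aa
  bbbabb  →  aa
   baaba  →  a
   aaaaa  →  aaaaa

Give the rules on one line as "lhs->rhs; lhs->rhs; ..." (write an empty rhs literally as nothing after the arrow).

  | baaab => aab => a
  | babb => aab => a
  | aaaba => aaa
  | ababba => abba => ba => ε

ab->; ba->; bab->aa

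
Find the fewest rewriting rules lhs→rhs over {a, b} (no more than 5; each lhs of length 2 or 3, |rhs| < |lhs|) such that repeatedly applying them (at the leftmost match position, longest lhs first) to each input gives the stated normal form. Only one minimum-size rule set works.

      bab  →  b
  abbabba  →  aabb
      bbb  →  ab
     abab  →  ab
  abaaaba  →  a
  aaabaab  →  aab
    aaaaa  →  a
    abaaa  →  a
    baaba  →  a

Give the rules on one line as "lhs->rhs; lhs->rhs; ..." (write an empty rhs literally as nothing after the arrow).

aaa->a; ba->; bba->bb; bbb->ab

  | bab => b
  | abbabba => abbbba => aabba => aabb
  | bbb => ab
  | abab => ab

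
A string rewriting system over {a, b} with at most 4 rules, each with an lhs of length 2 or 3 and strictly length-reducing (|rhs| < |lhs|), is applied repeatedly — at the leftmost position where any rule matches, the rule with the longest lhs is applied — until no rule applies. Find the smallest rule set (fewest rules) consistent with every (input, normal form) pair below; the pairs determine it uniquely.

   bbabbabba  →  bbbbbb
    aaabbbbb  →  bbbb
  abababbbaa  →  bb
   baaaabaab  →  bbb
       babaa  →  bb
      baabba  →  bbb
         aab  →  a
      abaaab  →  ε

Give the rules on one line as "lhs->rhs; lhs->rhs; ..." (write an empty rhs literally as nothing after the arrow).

  | bbabbabba => bbbbabba => bbbbbba => bbbbbb
  | aaabbbbb => abbbbb => bbbb
  | abababbbaa => ababbbaa => abbbaa => bbaa => bba => bb
  | baaaabaab => baaabaab => baabaab => babaab => bbaab => bbab => bbb

aaa->a; ab->; ba->b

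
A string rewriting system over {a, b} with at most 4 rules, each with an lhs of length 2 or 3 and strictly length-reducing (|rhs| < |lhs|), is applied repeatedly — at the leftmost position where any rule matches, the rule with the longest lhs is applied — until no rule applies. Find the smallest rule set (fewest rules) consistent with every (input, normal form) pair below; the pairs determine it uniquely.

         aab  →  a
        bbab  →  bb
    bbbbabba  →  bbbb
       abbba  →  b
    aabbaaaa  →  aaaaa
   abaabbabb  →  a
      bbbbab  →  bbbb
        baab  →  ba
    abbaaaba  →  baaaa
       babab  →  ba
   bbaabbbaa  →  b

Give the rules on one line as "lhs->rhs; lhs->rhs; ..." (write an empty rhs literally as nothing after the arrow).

ab->; aba->aa; bba->b

  | aab => a
  | bbab => bb
  | bbbbabba => bbbbba => bbbb
  | abbba => bba => b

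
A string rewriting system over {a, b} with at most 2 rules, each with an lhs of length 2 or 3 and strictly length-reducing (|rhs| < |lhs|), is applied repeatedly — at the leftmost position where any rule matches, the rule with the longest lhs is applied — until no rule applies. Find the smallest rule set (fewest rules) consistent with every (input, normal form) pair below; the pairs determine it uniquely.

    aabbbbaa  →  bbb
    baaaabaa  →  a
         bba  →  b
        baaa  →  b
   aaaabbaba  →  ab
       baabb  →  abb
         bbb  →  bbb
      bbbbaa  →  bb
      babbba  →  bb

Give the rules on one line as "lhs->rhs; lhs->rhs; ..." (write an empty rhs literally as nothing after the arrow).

aa->b; ba->

  | aabbbbaa => bbbbbaa => bbbba => bbb
  | baaaabaa => aaabaa => babaa => baa => a
  | bba => b
  | baaa => aa => b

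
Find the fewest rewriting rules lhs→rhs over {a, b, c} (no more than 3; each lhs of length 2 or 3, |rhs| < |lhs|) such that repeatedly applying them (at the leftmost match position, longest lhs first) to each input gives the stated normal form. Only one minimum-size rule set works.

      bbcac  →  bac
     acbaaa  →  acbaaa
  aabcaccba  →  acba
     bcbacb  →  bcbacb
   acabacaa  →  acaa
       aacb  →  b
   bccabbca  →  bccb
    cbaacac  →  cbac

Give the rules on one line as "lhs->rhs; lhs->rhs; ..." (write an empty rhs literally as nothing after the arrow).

aac->; aba->b; bca->a

  | bbcac => bac
  | acbaaa
  | aabcaccba => aaaccba => acba
  | bcbacb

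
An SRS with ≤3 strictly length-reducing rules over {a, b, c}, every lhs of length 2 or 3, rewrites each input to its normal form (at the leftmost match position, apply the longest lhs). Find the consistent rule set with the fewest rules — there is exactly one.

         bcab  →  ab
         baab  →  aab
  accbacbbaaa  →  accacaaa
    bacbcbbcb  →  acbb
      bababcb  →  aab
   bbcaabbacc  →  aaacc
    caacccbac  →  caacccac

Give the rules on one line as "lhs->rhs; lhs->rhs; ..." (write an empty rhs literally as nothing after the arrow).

ba->a; bc->

  | bcab => ab
  | baab => aab
  | accbacbbaaa => accacbbaaa => accacbaaa => accacaaa
  | bacbcbbcb => acbcbbcb => acbbcb => acbb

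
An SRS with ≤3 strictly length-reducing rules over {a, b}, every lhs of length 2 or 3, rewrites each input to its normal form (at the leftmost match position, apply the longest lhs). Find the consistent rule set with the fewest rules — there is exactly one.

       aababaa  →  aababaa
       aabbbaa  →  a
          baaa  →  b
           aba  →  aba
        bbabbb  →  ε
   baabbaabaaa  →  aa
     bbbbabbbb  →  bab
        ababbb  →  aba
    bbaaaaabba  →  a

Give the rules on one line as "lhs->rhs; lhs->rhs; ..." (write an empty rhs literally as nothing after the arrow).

  | aababaa
  | aabbbaa => aaaa => a
  | baaa => b
  | aba

aaa->; bba->; bbb->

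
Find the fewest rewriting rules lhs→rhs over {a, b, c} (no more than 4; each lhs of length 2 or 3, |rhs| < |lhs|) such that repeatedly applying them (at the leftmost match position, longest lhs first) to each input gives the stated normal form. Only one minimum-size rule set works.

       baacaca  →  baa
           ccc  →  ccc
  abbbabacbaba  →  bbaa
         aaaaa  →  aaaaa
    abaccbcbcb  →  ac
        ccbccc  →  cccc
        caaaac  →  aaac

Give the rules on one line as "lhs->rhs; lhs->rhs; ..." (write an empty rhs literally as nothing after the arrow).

  | baacaca => baaca => baa
  | ccc
  | abbbabacbaba => bbabacbaba => bbacbaba => bbaaba => bbaa
  | aaaaa

ab->; ca->; cb->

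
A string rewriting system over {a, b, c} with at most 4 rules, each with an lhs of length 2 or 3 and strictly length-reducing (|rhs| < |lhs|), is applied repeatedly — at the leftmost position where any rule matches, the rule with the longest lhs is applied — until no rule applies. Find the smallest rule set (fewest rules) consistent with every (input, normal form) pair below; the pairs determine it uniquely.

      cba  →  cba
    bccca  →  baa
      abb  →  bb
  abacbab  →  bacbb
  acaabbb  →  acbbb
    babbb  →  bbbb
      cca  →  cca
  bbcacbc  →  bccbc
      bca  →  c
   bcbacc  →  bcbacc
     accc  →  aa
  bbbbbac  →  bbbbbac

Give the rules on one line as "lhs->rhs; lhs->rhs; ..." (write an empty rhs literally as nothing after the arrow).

  | cba
  | bccca => baa
  | abb => bb
  | abacbab => bacbab => bacbb

ab->b; bca->c; ccc->a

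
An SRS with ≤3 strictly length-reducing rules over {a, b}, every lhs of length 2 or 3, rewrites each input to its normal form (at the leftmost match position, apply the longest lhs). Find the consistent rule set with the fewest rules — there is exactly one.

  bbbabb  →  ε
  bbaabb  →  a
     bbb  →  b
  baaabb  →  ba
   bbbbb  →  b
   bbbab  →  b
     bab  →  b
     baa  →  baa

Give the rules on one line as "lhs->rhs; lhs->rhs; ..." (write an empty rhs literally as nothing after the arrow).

  | bbbabb => babb => bb => ε
  | bbaabb => aaabb => aab => a
  | bbb => b
  | baaabb => baab => ba

ab->; bb->; bba->aa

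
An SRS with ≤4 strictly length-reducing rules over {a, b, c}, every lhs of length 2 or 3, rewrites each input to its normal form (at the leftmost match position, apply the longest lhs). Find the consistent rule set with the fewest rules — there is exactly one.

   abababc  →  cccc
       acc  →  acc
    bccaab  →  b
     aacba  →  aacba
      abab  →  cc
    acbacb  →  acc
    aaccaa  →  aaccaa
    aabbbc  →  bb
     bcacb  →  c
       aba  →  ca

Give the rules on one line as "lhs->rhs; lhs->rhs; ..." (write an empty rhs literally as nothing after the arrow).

aab->; ab->c; bac->a; bc->b

  | abababc => cababc => ccabc => cccc
  | acc
  | bccaab => bcaab => baab => b
  | aacba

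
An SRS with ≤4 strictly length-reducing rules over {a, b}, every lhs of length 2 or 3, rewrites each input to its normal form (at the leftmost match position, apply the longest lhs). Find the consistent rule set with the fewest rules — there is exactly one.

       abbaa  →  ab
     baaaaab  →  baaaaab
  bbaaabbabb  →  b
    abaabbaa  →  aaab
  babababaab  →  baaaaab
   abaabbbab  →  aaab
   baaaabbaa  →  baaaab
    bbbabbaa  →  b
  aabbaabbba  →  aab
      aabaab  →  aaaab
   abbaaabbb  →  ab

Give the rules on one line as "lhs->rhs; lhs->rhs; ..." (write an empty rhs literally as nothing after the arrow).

aba->aa; bb->b; bba->bb

  | abbaa => abba => abb => ab
  | baaaaab
  | bbaaabbabb => bbaabbabb => bbabbabb => bbbbabb => bbbabb => bbabb => bbbb => bbb => bb => b
  | abaabbaa => aaabbaa => aaabba => aaabb => aaab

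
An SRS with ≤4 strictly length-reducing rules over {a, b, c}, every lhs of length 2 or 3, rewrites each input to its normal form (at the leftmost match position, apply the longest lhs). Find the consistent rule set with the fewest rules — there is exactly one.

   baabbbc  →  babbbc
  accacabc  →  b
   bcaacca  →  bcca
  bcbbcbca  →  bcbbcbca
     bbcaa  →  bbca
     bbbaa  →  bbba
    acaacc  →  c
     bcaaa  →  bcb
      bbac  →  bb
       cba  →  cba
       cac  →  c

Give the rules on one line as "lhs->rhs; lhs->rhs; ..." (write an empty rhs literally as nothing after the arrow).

aa->a; aaa->b; ac->; cab->ba

  | baabbbc => babbbc
  | accacabc => cacabc => cabc => bac => b
  | bcaacca => bcacca => bcca
  | bcbbcbca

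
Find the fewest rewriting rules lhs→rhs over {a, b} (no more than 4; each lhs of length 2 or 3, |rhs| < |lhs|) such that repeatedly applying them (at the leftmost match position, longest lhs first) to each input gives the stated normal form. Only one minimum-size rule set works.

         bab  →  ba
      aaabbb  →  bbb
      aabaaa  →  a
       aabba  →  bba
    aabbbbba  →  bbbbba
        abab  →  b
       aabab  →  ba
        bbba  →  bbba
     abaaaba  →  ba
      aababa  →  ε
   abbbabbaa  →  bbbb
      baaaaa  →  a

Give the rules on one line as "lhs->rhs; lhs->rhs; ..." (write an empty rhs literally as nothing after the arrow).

  | bab => ba
  | aaabbb => abbb => bbb
  | aabaaa => baaa => a
  | aabba => bba

aa->; ab->a; abb->bb; baa->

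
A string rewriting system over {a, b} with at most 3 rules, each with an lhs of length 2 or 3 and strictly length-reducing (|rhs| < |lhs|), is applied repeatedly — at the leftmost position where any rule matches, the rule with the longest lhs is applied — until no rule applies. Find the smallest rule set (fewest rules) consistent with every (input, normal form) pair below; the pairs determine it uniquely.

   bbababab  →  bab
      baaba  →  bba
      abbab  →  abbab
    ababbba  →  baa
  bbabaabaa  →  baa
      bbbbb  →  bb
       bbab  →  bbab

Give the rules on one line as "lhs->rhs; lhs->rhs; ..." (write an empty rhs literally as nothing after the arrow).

  | bbababab => bbbabab => abab => bab
  | baaba => baba => bba
  | abbab
  | ababbba => babbba => baa

aba->ba; bbb->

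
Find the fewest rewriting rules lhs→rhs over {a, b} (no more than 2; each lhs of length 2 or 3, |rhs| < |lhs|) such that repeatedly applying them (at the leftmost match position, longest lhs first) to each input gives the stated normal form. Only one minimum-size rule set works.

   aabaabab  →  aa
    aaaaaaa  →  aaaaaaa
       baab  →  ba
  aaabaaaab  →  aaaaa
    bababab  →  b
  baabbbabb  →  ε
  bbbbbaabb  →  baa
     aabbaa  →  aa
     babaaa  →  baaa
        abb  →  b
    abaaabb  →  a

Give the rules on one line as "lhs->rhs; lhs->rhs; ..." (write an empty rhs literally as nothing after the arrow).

  | aabaabab => aaabab => aaab => aa
  | aaaaaaa
  | baab => ba
  | aaabaaaab => aaaaaab => aaaaa

ab->; bba->aa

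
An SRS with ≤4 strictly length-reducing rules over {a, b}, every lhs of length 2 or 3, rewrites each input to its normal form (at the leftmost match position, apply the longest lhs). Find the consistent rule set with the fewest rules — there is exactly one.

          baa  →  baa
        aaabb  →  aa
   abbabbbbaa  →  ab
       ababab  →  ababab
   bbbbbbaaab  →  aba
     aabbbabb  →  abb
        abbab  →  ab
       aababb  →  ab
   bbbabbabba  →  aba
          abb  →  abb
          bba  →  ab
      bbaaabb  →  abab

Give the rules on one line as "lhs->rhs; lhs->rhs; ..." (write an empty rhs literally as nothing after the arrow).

aaa->ab; aab->a; bba->ab; bbb->a

  | baa
  | aaabb => abbb => aa
  | abbabbbbaa => aabbbbbaa => abbbbaa => aabaa => aaa => ab
  | ababab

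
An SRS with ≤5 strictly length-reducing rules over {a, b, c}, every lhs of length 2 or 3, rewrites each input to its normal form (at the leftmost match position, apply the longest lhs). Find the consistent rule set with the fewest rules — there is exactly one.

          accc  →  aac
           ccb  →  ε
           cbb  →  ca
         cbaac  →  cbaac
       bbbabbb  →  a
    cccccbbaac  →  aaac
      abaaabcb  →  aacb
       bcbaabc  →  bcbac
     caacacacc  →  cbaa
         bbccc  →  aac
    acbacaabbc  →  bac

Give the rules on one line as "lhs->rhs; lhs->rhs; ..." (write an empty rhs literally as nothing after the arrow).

ab->; aca->ba; bb->a; cc->a

  | accc => aac
  | ccb => ab => ε
  | cbb => ca
  | cbaac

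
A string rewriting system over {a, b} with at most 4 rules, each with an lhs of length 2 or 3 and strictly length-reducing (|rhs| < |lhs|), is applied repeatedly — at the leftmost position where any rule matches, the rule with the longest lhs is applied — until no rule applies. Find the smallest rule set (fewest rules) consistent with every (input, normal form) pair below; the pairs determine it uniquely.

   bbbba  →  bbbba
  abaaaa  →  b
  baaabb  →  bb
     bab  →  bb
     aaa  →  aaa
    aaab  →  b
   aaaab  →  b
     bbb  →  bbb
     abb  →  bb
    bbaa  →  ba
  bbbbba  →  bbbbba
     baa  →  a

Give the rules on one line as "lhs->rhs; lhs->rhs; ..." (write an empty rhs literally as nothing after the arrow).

  | bbbba
  | abaaaa => abaaa => abaa => aba => ab => b
  | baaabb => aabb => abb => bb
  | bab => bb

ab->b; aba->ab; baa->a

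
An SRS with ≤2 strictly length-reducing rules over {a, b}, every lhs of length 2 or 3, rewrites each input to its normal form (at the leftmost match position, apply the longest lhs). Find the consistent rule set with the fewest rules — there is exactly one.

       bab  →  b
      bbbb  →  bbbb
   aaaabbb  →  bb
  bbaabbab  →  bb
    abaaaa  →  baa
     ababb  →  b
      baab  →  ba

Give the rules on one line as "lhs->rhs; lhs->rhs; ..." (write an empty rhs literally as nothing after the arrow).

  | bab => b
  | bbbb
  | aaaabbb => baabbb => babb => bb
  | bbaabbab => bbabab => bbab => bb

aaa->ba; ab->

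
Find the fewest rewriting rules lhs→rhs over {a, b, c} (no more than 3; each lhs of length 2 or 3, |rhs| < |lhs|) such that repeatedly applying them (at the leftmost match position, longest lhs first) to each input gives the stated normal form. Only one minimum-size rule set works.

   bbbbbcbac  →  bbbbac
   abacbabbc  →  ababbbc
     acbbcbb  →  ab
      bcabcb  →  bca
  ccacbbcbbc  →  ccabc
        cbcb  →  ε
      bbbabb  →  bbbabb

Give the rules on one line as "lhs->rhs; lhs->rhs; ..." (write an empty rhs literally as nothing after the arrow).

bcb->; cb->; cba->b

  | bbbbbcbac => bbbbac
  | abacbabbc => ababbbc
  | acbbcbb => abcbb => ab
  | bcabcb => bca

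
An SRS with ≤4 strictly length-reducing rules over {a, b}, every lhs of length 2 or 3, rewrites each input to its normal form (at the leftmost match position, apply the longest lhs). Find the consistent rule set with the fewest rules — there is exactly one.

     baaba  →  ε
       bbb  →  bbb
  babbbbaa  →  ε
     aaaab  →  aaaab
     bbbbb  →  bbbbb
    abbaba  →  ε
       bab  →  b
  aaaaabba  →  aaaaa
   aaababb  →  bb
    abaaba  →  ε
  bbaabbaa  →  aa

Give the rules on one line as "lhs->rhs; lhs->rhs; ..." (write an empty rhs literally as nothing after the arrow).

  | baaba => aba => ba => ε
  | bbb
  | babbbbaa => bbbbaa => bba => ε
  | aaaab

aba->ba; ba->; bba->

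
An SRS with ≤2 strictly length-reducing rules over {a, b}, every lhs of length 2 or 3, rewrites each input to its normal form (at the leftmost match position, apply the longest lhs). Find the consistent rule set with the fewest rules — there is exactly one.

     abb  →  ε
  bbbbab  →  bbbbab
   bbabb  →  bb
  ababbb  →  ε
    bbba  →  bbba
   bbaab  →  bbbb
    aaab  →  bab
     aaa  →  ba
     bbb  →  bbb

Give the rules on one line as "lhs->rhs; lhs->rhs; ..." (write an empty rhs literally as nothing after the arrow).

  | abb => ε
  | bbbbab
  | bbabb => bb
  | ababbb => abb => ε

aa->b; abb->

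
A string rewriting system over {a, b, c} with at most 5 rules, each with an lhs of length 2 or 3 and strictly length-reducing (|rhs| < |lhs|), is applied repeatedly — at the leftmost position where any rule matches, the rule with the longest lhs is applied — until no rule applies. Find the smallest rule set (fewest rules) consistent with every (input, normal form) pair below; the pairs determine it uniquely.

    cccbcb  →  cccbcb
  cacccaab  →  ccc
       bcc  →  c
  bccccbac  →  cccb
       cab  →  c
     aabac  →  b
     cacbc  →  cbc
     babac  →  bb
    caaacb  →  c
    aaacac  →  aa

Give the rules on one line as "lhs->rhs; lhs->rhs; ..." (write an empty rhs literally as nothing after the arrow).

ab->b; ac->; bcc->c; cab->c

  | cccbcb
  | cacccaab => cccaab => cccab => ccc
  | bcc => c
  | bccccbac => cccbac => cccb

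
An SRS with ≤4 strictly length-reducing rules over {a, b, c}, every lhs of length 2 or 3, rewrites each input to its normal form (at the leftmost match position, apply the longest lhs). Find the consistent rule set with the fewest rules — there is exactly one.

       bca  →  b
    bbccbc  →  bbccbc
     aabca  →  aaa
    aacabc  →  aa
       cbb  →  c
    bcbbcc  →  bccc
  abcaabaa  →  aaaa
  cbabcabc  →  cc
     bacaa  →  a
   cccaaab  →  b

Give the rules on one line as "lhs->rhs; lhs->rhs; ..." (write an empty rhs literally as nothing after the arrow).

  | bca => b
  | bbccbc
  | aabca => aaa
  | aacabc => aabc => aa

abc->a; ba->; ca->; cbb->c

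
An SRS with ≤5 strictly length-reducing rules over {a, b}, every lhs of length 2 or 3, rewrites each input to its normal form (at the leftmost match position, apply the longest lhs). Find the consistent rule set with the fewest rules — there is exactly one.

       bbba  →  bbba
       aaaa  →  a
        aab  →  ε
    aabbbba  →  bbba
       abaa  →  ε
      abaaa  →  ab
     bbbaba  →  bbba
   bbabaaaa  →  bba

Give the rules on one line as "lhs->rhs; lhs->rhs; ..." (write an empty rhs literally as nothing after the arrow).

  | bbba
  | aaaa => aba => a
  | aab => ε
  | aabbbba => bbba

aa->; aaa->ab; aab->; aba->a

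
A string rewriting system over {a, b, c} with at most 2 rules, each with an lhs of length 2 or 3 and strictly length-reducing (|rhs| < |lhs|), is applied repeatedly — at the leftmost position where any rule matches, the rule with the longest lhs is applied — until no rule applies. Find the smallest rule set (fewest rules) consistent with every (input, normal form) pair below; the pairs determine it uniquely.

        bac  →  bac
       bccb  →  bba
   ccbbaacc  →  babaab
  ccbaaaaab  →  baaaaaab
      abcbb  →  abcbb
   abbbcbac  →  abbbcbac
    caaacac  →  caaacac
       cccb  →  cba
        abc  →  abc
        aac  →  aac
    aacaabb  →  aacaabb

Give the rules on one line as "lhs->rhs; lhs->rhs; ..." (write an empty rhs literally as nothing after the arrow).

  | bac
  | bccb => bba
  | ccbbaacc => babaacc => babaab
  | ccbaaaaab => baaaaaab

acc->ab; ccb->ba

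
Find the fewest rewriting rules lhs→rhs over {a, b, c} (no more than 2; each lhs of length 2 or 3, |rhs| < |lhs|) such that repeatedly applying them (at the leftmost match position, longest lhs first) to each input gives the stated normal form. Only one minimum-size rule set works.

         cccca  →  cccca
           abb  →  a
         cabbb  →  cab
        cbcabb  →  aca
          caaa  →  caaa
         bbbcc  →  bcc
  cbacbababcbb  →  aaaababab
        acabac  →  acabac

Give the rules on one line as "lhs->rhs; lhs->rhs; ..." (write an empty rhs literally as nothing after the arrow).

bb->; cb->a

  | cccca
  | abb => a
  | cabbb => cab
  | cbcabb => acabb => aca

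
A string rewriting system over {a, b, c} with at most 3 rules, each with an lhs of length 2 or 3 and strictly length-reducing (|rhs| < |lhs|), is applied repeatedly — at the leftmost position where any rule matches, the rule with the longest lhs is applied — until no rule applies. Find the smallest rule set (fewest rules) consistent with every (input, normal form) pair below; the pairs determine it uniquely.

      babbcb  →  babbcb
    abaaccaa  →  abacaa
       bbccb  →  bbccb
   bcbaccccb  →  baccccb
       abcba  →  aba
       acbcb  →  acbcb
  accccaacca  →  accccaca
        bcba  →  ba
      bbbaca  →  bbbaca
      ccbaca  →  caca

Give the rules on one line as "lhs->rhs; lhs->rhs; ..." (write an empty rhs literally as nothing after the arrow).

aac->a; cba->a

  | babbcb
  | abaaccaa => abacaa
  | bbccb
  | bcbaccccb => baccccb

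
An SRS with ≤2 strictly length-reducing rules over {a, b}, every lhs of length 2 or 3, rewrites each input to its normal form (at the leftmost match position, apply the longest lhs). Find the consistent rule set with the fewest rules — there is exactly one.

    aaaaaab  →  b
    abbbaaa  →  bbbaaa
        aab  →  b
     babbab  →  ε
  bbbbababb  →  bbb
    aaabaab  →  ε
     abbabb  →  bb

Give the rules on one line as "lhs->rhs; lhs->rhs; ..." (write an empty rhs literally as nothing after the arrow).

ab->b; bab->

  | aaaaaab => aaaaab => aaaab => aaab => aab => ab => b
  | abbbaaa => bbbaaa
  | aab => ab => b
  | babbab => bab => ε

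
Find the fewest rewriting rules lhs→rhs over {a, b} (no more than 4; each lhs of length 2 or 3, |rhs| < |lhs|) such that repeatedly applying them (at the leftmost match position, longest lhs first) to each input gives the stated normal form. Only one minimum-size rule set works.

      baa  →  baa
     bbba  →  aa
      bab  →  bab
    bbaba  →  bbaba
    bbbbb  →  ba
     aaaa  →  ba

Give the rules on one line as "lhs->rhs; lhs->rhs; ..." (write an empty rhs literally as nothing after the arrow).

  | baa
  | bbba => aa
  | bab
  | bbaba

aaa->b; abb->ba; bbb->a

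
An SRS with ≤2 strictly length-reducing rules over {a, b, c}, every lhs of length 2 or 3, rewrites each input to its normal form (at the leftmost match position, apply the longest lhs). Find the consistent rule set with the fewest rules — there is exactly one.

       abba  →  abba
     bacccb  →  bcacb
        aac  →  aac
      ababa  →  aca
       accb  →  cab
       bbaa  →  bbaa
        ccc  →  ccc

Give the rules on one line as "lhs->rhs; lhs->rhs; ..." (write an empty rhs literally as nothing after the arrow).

  | abba
  | bacccb => bcacb
  | aac
  | ababa => aca

acc->ca; bab->c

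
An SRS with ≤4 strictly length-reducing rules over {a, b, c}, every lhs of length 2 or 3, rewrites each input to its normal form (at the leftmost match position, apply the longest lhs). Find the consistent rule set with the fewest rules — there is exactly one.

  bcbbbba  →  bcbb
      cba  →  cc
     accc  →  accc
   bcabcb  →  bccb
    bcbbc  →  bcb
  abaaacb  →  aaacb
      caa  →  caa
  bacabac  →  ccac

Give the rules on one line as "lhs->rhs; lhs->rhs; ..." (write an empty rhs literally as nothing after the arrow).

ab->; ba->c; bbc->b

  | bcbbbba => bcbbbc => bcbb
  | cba => cc
  | accc
  | bcabcb => bccb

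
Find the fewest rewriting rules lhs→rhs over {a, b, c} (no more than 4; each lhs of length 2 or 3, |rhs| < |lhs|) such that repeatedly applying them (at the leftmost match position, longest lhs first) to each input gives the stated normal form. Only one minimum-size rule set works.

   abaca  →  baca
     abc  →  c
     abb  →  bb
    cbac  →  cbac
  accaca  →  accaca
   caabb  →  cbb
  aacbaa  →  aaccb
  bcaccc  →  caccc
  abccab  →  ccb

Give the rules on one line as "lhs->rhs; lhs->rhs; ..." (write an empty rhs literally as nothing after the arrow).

  | abaca => baca
  | abc => bc => c
  | abb => bb
  | cbac

ab->b; baa->cb; bc->c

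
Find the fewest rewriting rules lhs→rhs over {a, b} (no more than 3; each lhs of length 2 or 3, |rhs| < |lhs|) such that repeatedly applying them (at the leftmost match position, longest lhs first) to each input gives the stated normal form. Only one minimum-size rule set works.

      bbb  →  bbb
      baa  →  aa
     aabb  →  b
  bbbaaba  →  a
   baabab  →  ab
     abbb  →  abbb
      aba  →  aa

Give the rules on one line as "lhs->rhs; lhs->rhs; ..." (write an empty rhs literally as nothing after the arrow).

  | bbb
  | baa => aa
  | aabb => b
  | bbbaaba => bbaaba => baaba => aaba => a

aab->; ba->a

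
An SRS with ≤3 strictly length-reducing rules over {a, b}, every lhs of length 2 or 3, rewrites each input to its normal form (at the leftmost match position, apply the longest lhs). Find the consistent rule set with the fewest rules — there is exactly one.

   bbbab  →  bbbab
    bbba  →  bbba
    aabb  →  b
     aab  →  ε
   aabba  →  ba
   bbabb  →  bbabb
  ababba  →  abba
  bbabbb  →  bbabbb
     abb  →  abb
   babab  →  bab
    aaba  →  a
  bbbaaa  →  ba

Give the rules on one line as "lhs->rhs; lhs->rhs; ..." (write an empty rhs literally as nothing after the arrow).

  | bbbab
  | bbba
  | aabb => b
  | aab => ε

aab->; aba->a; baa->a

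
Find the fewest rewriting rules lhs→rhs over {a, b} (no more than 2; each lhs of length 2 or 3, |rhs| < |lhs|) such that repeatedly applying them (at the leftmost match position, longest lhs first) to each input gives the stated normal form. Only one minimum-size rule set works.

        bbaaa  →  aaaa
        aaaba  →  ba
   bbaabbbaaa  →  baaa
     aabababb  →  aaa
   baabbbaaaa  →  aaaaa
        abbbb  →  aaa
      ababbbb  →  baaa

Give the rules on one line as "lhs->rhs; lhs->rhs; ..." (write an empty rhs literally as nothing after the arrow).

aba->ba; bb->a

  | bbaaa => aaaa
  | aaaba => aaba => aba => ba
  | bbaabbbaaa => aaabbbaaa => aaaabaaa => aaabaaa => aabaaa => abaaa => baaa
  | aabababb => abababb => bababb => bbabb => aabb => aaa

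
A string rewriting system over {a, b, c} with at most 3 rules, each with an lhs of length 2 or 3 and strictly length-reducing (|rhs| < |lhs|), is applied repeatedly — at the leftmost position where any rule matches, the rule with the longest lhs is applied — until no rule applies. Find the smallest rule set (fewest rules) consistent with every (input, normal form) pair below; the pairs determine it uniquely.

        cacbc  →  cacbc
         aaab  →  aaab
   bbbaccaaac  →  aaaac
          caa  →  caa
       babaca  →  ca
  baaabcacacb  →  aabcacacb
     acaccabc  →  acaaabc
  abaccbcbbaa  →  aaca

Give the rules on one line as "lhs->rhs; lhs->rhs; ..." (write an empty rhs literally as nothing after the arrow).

  | cacbc
  | aaab
  | bbbaccaaac => bccccaaac => baccaaac => ccaaac => aaaac
  | caa

ba->; bba->cc; cc->a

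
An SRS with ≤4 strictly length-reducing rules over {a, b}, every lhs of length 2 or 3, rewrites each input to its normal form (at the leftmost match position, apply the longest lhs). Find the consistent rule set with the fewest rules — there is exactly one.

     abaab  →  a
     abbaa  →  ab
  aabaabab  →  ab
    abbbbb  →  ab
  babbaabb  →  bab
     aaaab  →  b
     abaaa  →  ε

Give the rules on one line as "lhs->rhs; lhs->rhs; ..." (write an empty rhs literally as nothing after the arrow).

aa->; aaa->ab; aba->aa; bb->

  | abaab => aaab => abb => a
  | abbaa => aaa => ab
  | aabaabab => baabab => bbab => ab
  | abbbbb => abbb => ab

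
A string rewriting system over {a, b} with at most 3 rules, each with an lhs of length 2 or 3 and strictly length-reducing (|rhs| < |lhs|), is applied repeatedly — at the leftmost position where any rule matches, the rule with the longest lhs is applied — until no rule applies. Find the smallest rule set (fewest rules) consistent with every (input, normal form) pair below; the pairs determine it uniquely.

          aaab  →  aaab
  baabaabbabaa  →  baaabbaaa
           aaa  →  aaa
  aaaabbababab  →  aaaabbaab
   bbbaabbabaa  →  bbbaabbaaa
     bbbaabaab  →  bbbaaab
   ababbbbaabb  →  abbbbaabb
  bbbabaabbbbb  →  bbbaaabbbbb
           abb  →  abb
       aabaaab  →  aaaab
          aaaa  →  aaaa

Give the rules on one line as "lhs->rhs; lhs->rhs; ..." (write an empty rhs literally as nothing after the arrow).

  | aaab
  | baabaabbabaa => baaabbabaa => baaabbaaa
  | aaa
  | aaaabbababab => aaaabbaabab => aaaabbaab

aba->a; bab->ba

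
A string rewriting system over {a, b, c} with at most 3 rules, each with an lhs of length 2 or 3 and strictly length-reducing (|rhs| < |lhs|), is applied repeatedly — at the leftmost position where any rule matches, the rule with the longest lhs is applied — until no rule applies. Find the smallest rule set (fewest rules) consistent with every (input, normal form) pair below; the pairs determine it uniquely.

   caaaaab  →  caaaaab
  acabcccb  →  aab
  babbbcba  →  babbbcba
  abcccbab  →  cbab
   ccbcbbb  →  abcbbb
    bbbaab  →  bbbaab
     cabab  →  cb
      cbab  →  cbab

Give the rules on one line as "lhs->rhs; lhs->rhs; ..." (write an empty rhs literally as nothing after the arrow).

aba->; cc->a

  | caaaaab
  | acabcccb => acabacb => accb => aab
  | babbbcba
  | abcccbab => abacbab => cbab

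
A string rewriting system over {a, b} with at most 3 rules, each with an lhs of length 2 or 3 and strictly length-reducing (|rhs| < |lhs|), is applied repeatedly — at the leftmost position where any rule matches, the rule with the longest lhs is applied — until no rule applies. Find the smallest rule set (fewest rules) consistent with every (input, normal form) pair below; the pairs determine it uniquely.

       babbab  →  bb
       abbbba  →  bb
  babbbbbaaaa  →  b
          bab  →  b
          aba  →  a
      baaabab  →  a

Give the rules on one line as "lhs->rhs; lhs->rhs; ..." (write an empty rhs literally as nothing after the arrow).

  | babbab => bbab => bb
  | abbbba => bbba => bb
  | babbbbbaaaa => bbbbbaaaa => bbbbaaa => bbbaa => bba => b
  | bab => b

ab->; ba->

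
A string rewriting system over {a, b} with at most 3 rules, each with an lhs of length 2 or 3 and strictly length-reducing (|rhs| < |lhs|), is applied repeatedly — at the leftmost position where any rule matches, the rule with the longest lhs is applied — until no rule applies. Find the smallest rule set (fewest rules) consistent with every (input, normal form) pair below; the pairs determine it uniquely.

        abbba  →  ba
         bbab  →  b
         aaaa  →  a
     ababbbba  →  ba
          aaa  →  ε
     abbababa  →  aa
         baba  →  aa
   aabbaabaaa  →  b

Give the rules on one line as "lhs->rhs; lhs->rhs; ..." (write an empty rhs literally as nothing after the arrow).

aaa->; ab->b; bb->a

  | abbba => bbba => aba => ba
  | bbab => aab => ab => b
  | aaaa => a
  | ababbbba => babbbba => bbbbba => abbba => bbba => aba => ba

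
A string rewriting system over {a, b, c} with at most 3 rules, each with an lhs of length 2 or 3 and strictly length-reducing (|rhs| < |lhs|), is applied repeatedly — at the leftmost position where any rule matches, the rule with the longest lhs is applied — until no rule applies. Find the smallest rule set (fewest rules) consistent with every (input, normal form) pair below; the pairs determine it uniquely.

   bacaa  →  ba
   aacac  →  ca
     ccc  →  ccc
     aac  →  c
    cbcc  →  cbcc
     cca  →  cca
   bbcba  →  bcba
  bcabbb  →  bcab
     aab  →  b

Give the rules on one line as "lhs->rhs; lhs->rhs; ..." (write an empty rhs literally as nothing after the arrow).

  | bacaa => baaa => ba
  | aacac => cac => ca
  | ccc
  | aac => c

aa->; ac->a; bb->b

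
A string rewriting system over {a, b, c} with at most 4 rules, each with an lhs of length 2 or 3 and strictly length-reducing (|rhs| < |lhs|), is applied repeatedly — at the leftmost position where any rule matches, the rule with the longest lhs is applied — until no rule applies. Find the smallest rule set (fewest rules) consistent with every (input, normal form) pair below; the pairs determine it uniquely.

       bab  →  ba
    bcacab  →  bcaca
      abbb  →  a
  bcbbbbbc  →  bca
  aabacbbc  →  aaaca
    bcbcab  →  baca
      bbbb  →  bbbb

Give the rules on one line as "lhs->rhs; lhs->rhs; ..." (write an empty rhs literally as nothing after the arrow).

  | bab => ba
  | bcacab => bcaca
  | abbb => abb => ab => a
  | bcbbbbbc => babbbbc => babbbc => babbc => babc => bca

ab->a; abc->ca; cb->a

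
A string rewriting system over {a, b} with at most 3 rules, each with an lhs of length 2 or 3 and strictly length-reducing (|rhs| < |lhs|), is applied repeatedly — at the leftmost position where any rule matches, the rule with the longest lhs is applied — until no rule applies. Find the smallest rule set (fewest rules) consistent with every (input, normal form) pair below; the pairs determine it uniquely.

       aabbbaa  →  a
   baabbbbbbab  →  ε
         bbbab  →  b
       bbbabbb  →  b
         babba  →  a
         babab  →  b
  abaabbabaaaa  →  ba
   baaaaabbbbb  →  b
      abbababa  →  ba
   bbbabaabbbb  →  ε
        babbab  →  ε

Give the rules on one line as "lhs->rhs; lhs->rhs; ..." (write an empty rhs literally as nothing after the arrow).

  | aabbbaa => abbbaa => bbaa => aa => a
  | baabbbbbbab => babbbbbbab => bbbbbbab => bbbbab => bbab => ab => ε
  | bbbab => bab => b
  | bbbabbb => babbb => bbb => b

aa->a; ab->; bb->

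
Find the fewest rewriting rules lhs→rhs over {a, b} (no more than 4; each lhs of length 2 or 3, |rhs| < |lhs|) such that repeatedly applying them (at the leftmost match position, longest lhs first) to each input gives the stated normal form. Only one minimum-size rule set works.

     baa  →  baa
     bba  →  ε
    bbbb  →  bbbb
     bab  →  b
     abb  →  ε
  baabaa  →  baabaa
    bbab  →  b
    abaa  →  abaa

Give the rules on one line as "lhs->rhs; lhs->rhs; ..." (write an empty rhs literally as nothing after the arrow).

  | baa
  | bba => ε
  | bbbb
  | bab => b

abb->; bab->b; bba->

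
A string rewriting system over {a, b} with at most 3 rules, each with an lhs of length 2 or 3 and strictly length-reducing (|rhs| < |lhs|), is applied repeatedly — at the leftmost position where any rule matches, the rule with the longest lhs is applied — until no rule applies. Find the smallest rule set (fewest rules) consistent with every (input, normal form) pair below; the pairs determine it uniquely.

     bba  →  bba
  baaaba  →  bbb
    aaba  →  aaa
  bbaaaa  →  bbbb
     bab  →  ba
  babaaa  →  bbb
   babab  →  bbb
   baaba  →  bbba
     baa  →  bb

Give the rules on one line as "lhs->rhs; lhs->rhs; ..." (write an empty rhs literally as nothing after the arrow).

  | bba
  | baaaba => bbaba => bbaa => bbb
  | aaba => aaa
  | bbaaaa => bbbaa => bbbb

ab->a; baa->bb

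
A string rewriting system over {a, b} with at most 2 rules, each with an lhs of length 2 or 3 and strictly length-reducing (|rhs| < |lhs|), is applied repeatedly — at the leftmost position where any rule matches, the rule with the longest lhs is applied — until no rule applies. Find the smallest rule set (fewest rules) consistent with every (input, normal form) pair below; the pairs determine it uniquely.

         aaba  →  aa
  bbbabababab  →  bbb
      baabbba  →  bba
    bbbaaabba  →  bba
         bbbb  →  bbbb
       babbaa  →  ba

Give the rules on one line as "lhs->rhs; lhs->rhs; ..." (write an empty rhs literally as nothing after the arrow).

  | aaba => aa
  | bbbabababab => bbbababab => bbbabab => bbbab => bbb
  | baabbba => abbba => bba
  | bbbaaabba => bbaabba => babba => bba

ab->; baa->a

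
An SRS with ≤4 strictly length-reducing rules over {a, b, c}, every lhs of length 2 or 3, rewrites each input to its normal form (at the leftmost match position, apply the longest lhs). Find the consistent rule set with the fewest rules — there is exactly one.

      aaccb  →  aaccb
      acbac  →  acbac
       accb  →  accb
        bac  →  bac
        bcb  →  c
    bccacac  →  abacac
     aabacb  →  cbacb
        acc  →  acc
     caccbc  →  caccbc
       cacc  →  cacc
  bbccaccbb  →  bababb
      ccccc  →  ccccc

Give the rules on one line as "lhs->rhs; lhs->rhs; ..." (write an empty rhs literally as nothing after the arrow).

  | aaccb
  | acbac
  | accb
  | bac

aab->cb; bcb->c; bcc->ab; cbb->bb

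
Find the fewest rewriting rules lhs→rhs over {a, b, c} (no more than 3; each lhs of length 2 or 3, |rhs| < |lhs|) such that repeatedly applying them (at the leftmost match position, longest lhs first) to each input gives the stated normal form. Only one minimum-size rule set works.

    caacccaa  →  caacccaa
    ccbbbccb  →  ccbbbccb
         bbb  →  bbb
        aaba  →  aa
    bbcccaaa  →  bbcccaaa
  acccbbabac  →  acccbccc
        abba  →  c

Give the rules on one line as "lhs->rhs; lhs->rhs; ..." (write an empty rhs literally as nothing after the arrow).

  | caacccaa
  | ccbbbccb
  | bbb
  | aaba => aa

ab->; ba->c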